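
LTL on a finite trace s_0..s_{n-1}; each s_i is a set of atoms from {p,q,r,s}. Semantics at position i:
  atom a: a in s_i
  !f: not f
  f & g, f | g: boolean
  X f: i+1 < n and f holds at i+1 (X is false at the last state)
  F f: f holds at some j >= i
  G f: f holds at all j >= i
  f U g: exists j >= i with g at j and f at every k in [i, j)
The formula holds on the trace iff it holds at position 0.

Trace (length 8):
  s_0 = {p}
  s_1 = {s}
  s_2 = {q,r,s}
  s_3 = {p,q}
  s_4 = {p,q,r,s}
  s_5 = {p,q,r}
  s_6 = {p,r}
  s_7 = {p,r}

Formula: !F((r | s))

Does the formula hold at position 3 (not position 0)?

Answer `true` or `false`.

s_0={p}: !F((r | s))=False F((r | s))=True (r | s)=False r=False s=False
s_1={s}: !F((r | s))=False F((r | s))=True (r | s)=True r=False s=True
s_2={q,r,s}: !F((r | s))=False F((r | s))=True (r | s)=True r=True s=True
s_3={p,q}: !F((r | s))=False F((r | s))=True (r | s)=False r=False s=False
s_4={p,q,r,s}: !F((r | s))=False F((r | s))=True (r | s)=True r=True s=True
s_5={p,q,r}: !F((r | s))=False F((r | s))=True (r | s)=True r=True s=False
s_6={p,r}: !F((r | s))=False F((r | s))=True (r | s)=True r=True s=False
s_7={p,r}: !F((r | s))=False F((r | s))=True (r | s)=True r=True s=False
Evaluating at position 3: result = False

Answer: false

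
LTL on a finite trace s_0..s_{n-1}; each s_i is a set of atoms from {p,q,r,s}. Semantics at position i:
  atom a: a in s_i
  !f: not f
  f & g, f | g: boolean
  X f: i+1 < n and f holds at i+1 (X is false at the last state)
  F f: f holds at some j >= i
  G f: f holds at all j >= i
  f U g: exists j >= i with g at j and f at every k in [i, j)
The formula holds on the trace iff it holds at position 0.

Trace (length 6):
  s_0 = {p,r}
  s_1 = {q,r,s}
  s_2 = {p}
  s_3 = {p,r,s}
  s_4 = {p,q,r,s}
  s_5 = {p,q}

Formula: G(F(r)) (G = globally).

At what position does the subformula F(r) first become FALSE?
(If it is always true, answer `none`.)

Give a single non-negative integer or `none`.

s_0={p,r}: F(r)=True r=True
s_1={q,r,s}: F(r)=True r=True
s_2={p}: F(r)=True r=False
s_3={p,r,s}: F(r)=True r=True
s_4={p,q,r,s}: F(r)=True r=True
s_5={p,q}: F(r)=False r=False
G(F(r)) holds globally = False
First violation at position 5.

Answer: 5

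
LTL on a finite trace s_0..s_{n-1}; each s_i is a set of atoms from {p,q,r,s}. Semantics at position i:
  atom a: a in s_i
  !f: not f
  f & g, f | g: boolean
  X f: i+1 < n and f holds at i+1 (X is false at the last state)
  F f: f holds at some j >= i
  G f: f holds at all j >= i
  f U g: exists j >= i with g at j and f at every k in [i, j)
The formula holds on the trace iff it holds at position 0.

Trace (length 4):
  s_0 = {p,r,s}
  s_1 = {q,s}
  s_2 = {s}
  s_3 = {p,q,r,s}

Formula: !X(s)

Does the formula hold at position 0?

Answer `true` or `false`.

s_0={p,r,s}: !X(s)=False X(s)=True s=True
s_1={q,s}: !X(s)=False X(s)=True s=True
s_2={s}: !X(s)=False X(s)=True s=True
s_3={p,q,r,s}: !X(s)=True X(s)=False s=True

Answer: false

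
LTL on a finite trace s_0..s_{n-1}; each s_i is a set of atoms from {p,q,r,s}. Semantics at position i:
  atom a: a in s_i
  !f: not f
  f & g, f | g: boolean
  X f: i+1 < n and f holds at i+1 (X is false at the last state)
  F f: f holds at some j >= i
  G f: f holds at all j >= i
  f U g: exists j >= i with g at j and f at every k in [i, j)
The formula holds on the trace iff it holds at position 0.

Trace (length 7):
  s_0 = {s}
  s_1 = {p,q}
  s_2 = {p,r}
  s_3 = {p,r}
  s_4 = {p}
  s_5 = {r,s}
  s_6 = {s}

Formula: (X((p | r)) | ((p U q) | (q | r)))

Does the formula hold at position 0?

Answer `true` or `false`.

s_0={s}: (X((p | r)) | ((p U q) | (q | r)))=True X((p | r))=True (p | r)=False p=False r=False ((p U q) | (q | r))=False (p U q)=False q=False (q | r)=False
s_1={p,q}: (X((p | r)) | ((p U q) | (q | r)))=True X((p | r))=True (p | r)=True p=True r=False ((p U q) | (q | r))=True (p U q)=True q=True (q | r)=True
s_2={p,r}: (X((p | r)) | ((p U q) | (q | r)))=True X((p | r))=True (p | r)=True p=True r=True ((p U q) | (q | r))=True (p U q)=False q=False (q | r)=True
s_3={p,r}: (X((p | r)) | ((p U q) | (q | r)))=True X((p | r))=True (p | r)=True p=True r=True ((p U q) | (q | r))=True (p U q)=False q=False (q | r)=True
s_4={p}: (X((p | r)) | ((p U q) | (q | r)))=True X((p | r))=True (p | r)=True p=True r=False ((p U q) | (q | r))=False (p U q)=False q=False (q | r)=False
s_5={r,s}: (X((p | r)) | ((p U q) | (q | r)))=True X((p | r))=False (p | r)=True p=False r=True ((p U q) | (q | r))=True (p U q)=False q=False (q | r)=True
s_6={s}: (X((p | r)) | ((p U q) | (q | r)))=False X((p | r))=False (p | r)=False p=False r=False ((p U q) | (q | r))=False (p U q)=False q=False (q | r)=False

Answer: true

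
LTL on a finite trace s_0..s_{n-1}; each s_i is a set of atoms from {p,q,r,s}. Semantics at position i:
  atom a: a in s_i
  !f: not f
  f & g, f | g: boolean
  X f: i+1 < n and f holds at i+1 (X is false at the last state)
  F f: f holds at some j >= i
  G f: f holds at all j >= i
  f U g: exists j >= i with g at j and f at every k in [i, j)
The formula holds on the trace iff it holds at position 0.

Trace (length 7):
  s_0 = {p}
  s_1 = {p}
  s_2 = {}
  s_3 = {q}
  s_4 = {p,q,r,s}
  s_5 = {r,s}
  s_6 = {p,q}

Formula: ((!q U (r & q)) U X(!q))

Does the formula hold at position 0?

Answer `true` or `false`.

s_0={p}: ((!q U (r & q)) U X(!q))=True (!q U (r & q))=False !q=True q=False (r & q)=False r=False X(!q)=True
s_1={p}: ((!q U (r & q)) U X(!q))=True (!q U (r & q))=False !q=True q=False (r & q)=False r=False X(!q)=True
s_2={}: ((!q U (r & q)) U X(!q))=False (!q U (r & q))=False !q=True q=False (r & q)=False r=False X(!q)=False
s_3={q}: ((!q U (r & q)) U X(!q))=False (!q U (r & q))=False !q=False q=True (r & q)=False r=False X(!q)=False
s_4={p,q,r,s}: ((!q U (r & q)) U X(!q))=True (!q U (r & q))=True !q=False q=True (r & q)=True r=True X(!q)=True
s_5={r,s}: ((!q U (r & q)) U X(!q))=False (!q U (r & q))=False !q=True q=False (r & q)=False r=True X(!q)=False
s_6={p,q}: ((!q U (r & q)) U X(!q))=False (!q U (r & q))=False !q=False q=True (r & q)=False r=False X(!q)=False

Answer: true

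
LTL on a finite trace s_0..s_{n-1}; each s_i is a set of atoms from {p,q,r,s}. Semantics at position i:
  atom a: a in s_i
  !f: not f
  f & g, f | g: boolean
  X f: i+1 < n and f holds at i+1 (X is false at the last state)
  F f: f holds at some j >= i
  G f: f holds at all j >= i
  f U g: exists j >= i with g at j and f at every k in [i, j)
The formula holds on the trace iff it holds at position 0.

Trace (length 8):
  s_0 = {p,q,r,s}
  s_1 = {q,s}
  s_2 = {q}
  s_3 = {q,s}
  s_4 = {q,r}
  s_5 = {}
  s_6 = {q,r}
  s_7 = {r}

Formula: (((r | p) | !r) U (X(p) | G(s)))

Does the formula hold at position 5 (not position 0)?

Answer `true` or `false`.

s_0={p,q,r,s}: (((r | p) | !r) U (X(p) | G(s)))=False ((r | p) | !r)=True (r | p)=True r=True p=True !r=False (X(p) | G(s))=False X(p)=False G(s)=False s=True
s_1={q,s}: (((r | p) | !r) U (X(p) | G(s)))=False ((r | p) | !r)=True (r | p)=False r=False p=False !r=True (X(p) | G(s))=False X(p)=False G(s)=False s=True
s_2={q}: (((r | p) | !r) U (X(p) | G(s)))=False ((r | p) | !r)=True (r | p)=False r=False p=False !r=True (X(p) | G(s))=False X(p)=False G(s)=False s=False
s_3={q,s}: (((r | p) | !r) U (X(p) | G(s)))=False ((r | p) | !r)=True (r | p)=False r=False p=False !r=True (X(p) | G(s))=False X(p)=False G(s)=False s=True
s_4={q,r}: (((r | p) | !r) U (X(p) | G(s)))=False ((r | p) | !r)=True (r | p)=True r=True p=False !r=False (X(p) | G(s))=False X(p)=False G(s)=False s=False
s_5={}: (((r | p) | !r) U (X(p) | G(s)))=False ((r | p) | !r)=True (r | p)=False r=False p=False !r=True (X(p) | G(s))=False X(p)=False G(s)=False s=False
s_6={q,r}: (((r | p) | !r) U (X(p) | G(s)))=False ((r | p) | !r)=True (r | p)=True r=True p=False !r=False (X(p) | G(s))=False X(p)=False G(s)=False s=False
s_7={r}: (((r | p) | !r) U (X(p) | G(s)))=False ((r | p) | !r)=True (r | p)=True r=True p=False !r=False (X(p) | G(s))=False X(p)=False G(s)=False s=False
Evaluating at position 5: result = False

Answer: false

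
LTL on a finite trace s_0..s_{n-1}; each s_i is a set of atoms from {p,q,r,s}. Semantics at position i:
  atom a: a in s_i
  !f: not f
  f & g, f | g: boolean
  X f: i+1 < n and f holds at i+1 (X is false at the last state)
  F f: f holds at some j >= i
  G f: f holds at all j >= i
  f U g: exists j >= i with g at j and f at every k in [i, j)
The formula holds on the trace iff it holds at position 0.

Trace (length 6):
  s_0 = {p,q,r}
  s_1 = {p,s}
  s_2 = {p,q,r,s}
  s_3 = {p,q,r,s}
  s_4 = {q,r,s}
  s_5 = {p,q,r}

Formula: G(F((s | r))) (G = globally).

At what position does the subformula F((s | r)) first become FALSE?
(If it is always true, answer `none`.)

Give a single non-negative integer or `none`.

s_0={p,q,r}: F((s | r))=True (s | r)=True s=False r=True
s_1={p,s}: F((s | r))=True (s | r)=True s=True r=False
s_2={p,q,r,s}: F((s | r))=True (s | r)=True s=True r=True
s_3={p,q,r,s}: F((s | r))=True (s | r)=True s=True r=True
s_4={q,r,s}: F((s | r))=True (s | r)=True s=True r=True
s_5={p,q,r}: F((s | r))=True (s | r)=True s=False r=True
G(F((s | r))) holds globally = True
No violation — formula holds at every position.

Answer: none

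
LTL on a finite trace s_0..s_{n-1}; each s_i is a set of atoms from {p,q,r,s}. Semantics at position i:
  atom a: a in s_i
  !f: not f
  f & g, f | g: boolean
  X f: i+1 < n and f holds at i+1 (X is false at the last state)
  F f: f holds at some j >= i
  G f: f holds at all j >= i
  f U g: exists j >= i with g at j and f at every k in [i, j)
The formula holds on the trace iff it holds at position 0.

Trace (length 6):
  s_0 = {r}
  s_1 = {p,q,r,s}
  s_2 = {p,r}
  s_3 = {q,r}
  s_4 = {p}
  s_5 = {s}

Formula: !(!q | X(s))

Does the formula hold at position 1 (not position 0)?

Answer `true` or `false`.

s_0={r}: !(!q | X(s))=False (!q | X(s))=True !q=True q=False X(s)=True s=False
s_1={p,q,r,s}: !(!q | X(s))=True (!q | X(s))=False !q=False q=True X(s)=False s=True
s_2={p,r}: !(!q | X(s))=False (!q | X(s))=True !q=True q=False X(s)=False s=False
s_3={q,r}: !(!q | X(s))=True (!q | X(s))=False !q=False q=True X(s)=False s=False
s_4={p}: !(!q | X(s))=False (!q | X(s))=True !q=True q=False X(s)=True s=False
s_5={s}: !(!q | X(s))=False (!q | X(s))=True !q=True q=False X(s)=False s=True
Evaluating at position 1: result = True

Answer: true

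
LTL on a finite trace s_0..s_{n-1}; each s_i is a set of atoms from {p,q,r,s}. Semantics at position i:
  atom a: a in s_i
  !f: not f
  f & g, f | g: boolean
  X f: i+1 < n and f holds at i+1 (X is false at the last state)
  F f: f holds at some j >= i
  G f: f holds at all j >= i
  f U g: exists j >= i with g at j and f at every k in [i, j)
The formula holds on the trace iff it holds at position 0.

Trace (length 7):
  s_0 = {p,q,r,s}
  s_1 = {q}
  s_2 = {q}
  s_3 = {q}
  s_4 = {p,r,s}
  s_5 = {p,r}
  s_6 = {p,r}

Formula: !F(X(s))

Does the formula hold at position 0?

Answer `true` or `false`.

s_0={p,q,r,s}: !F(X(s))=False F(X(s))=True X(s)=False s=True
s_1={q}: !F(X(s))=False F(X(s))=True X(s)=False s=False
s_2={q}: !F(X(s))=False F(X(s))=True X(s)=False s=False
s_3={q}: !F(X(s))=False F(X(s))=True X(s)=True s=False
s_4={p,r,s}: !F(X(s))=True F(X(s))=False X(s)=False s=True
s_5={p,r}: !F(X(s))=True F(X(s))=False X(s)=False s=False
s_6={p,r}: !F(X(s))=True F(X(s))=False X(s)=False s=False

Answer: false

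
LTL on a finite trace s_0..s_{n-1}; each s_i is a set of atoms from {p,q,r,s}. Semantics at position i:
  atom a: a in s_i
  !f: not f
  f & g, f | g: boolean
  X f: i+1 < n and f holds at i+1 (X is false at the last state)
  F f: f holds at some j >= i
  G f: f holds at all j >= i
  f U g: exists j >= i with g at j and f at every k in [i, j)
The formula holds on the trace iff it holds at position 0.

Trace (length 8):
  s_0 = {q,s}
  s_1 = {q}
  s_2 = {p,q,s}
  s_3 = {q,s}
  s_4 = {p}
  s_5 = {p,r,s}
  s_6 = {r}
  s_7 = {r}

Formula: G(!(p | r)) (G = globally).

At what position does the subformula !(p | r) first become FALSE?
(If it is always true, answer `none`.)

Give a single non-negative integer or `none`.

s_0={q,s}: !(p | r)=True (p | r)=False p=False r=False
s_1={q}: !(p | r)=True (p | r)=False p=False r=False
s_2={p,q,s}: !(p | r)=False (p | r)=True p=True r=False
s_3={q,s}: !(p | r)=True (p | r)=False p=False r=False
s_4={p}: !(p | r)=False (p | r)=True p=True r=False
s_5={p,r,s}: !(p | r)=False (p | r)=True p=True r=True
s_6={r}: !(p | r)=False (p | r)=True p=False r=True
s_7={r}: !(p | r)=False (p | r)=True p=False r=True
G(!(p | r)) holds globally = False
First violation at position 2.

Answer: 2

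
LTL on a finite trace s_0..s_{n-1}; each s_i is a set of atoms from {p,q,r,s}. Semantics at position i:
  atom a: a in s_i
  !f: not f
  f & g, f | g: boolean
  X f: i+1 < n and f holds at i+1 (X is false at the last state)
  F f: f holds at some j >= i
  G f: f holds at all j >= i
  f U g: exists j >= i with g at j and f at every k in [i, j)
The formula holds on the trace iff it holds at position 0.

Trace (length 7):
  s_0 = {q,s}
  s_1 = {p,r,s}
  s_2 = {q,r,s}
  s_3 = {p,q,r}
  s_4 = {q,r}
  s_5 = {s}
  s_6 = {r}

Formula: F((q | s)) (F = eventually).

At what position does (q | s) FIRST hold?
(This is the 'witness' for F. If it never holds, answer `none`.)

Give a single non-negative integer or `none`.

Answer: 0

Derivation:
s_0={q,s}: (q | s)=True q=True s=True
s_1={p,r,s}: (q | s)=True q=False s=True
s_2={q,r,s}: (q | s)=True q=True s=True
s_3={p,q,r}: (q | s)=True q=True s=False
s_4={q,r}: (q | s)=True q=True s=False
s_5={s}: (q | s)=True q=False s=True
s_6={r}: (q | s)=False q=False s=False
F((q | s)) holds; first witness at position 0.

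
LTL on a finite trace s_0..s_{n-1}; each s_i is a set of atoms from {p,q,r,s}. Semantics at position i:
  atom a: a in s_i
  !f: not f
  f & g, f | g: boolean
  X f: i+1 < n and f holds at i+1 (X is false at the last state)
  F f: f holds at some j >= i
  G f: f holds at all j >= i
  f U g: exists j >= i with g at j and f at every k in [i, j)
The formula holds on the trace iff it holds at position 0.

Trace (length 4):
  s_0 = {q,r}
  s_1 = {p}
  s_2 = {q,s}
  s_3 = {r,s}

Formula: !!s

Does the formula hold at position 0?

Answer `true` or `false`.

Answer: false

Derivation:
s_0={q,r}: !!s=False !s=True s=False
s_1={p}: !!s=False !s=True s=False
s_2={q,s}: !!s=True !s=False s=True
s_3={r,s}: !!s=True !s=False s=True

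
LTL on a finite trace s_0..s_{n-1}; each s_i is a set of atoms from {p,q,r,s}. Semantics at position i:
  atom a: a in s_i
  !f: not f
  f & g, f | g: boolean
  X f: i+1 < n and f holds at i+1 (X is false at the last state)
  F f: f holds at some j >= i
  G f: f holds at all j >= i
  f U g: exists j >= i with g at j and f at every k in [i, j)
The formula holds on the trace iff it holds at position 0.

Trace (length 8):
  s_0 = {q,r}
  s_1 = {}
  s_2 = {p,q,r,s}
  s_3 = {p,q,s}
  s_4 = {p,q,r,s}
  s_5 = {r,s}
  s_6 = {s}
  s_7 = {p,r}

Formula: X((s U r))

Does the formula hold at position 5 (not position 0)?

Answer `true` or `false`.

Answer: true

Derivation:
s_0={q,r}: X((s U r))=False (s U r)=True s=False r=True
s_1={}: X((s U r))=True (s U r)=False s=False r=False
s_2={p,q,r,s}: X((s U r))=True (s U r)=True s=True r=True
s_3={p,q,s}: X((s U r))=True (s U r)=True s=True r=False
s_4={p,q,r,s}: X((s U r))=True (s U r)=True s=True r=True
s_5={r,s}: X((s U r))=True (s U r)=True s=True r=True
s_6={s}: X((s U r))=True (s U r)=True s=True r=False
s_7={p,r}: X((s U r))=False (s U r)=True s=False r=True
Evaluating at position 5: result = True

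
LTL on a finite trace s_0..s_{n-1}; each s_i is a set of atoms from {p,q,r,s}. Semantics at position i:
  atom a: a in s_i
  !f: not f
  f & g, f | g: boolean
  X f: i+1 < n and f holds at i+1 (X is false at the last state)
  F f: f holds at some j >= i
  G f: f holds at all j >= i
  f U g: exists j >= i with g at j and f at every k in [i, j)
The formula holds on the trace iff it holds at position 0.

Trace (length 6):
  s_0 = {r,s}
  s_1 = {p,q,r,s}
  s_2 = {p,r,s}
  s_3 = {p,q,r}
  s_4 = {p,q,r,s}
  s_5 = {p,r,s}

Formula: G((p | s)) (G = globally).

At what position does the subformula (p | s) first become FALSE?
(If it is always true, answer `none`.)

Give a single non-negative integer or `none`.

Answer: none

Derivation:
s_0={r,s}: (p | s)=True p=False s=True
s_1={p,q,r,s}: (p | s)=True p=True s=True
s_2={p,r,s}: (p | s)=True p=True s=True
s_3={p,q,r}: (p | s)=True p=True s=False
s_4={p,q,r,s}: (p | s)=True p=True s=True
s_5={p,r,s}: (p | s)=True p=True s=True
G((p | s)) holds globally = True
No violation — formula holds at every position.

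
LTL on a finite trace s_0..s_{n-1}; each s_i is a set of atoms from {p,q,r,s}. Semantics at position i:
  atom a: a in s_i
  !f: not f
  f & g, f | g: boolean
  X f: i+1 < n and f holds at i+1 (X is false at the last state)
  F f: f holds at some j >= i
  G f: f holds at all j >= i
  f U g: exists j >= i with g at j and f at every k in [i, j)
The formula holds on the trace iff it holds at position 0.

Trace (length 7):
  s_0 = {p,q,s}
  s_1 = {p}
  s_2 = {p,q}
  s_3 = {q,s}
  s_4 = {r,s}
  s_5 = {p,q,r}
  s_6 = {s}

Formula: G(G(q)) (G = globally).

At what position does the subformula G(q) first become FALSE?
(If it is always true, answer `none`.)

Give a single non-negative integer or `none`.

s_0={p,q,s}: G(q)=False q=True
s_1={p}: G(q)=False q=False
s_2={p,q}: G(q)=False q=True
s_3={q,s}: G(q)=False q=True
s_4={r,s}: G(q)=False q=False
s_5={p,q,r}: G(q)=False q=True
s_6={s}: G(q)=False q=False
G(G(q)) holds globally = False
First violation at position 0.

Answer: 0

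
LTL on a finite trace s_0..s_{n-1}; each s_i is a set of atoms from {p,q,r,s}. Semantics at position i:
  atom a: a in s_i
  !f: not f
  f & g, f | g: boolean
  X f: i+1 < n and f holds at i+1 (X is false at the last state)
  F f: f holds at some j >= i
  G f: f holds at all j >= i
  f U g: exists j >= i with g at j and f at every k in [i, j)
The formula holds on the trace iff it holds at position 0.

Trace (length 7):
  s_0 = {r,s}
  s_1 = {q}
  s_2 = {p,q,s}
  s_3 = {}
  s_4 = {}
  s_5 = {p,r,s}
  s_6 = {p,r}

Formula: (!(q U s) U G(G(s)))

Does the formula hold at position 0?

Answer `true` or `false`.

s_0={r,s}: (!(q U s) U G(G(s)))=False !(q U s)=False (q U s)=True q=False s=True G(G(s))=False G(s)=False
s_1={q}: (!(q U s) U G(G(s)))=False !(q U s)=False (q U s)=True q=True s=False G(G(s))=False G(s)=False
s_2={p,q,s}: (!(q U s) U G(G(s)))=False !(q U s)=False (q U s)=True q=True s=True G(G(s))=False G(s)=False
s_3={}: (!(q U s) U G(G(s)))=False !(q U s)=True (q U s)=False q=False s=False G(G(s))=False G(s)=False
s_4={}: (!(q U s) U G(G(s)))=False !(q U s)=True (q U s)=False q=False s=False G(G(s))=False G(s)=False
s_5={p,r,s}: (!(q U s) U G(G(s)))=False !(q U s)=False (q U s)=True q=False s=True G(G(s))=False G(s)=False
s_6={p,r}: (!(q U s) U G(G(s)))=False !(q U s)=True (q U s)=False q=False s=False G(G(s))=False G(s)=False

Answer: false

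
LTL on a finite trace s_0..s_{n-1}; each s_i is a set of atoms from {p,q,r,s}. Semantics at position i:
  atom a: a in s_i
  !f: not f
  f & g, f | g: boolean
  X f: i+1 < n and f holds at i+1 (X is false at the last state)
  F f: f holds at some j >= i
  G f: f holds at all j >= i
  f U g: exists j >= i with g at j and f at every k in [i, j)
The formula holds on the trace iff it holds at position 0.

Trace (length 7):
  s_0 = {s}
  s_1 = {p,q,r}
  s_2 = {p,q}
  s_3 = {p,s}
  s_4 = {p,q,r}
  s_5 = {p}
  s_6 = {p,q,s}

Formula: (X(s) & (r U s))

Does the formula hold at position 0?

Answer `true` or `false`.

Answer: false

Derivation:
s_0={s}: (X(s) & (r U s))=False X(s)=False s=True (r U s)=True r=False
s_1={p,q,r}: (X(s) & (r U s))=False X(s)=False s=False (r U s)=False r=True
s_2={p,q}: (X(s) & (r U s))=False X(s)=True s=False (r U s)=False r=False
s_3={p,s}: (X(s) & (r U s))=False X(s)=False s=True (r U s)=True r=False
s_4={p,q,r}: (X(s) & (r U s))=False X(s)=False s=False (r U s)=False r=True
s_5={p}: (X(s) & (r U s))=False X(s)=True s=False (r U s)=False r=False
s_6={p,q,s}: (X(s) & (r U s))=False X(s)=False s=True (r U s)=True r=False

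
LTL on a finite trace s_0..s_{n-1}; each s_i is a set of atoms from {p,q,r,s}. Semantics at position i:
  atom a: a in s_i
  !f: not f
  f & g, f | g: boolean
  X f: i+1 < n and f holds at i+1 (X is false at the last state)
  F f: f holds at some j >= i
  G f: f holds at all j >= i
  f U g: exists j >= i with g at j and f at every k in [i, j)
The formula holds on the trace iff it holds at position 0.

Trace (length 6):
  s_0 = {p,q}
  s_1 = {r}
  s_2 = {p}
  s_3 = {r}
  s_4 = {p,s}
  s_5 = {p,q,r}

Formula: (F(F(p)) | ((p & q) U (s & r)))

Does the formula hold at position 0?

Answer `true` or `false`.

s_0={p,q}: (F(F(p)) | ((p & q) U (s & r)))=True F(F(p))=True F(p)=True p=True ((p & q) U (s & r))=False (p & q)=True q=True (s & r)=False s=False r=False
s_1={r}: (F(F(p)) | ((p & q) U (s & r)))=True F(F(p))=True F(p)=True p=False ((p & q) U (s & r))=False (p & q)=False q=False (s & r)=False s=False r=True
s_2={p}: (F(F(p)) | ((p & q) U (s & r)))=True F(F(p))=True F(p)=True p=True ((p & q) U (s & r))=False (p & q)=False q=False (s & r)=False s=False r=False
s_3={r}: (F(F(p)) | ((p & q) U (s & r)))=True F(F(p))=True F(p)=True p=False ((p & q) U (s & r))=False (p & q)=False q=False (s & r)=False s=False r=True
s_4={p,s}: (F(F(p)) | ((p & q) U (s & r)))=True F(F(p))=True F(p)=True p=True ((p & q) U (s & r))=False (p & q)=False q=False (s & r)=False s=True r=False
s_5={p,q,r}: (F(F(p)) | ((p & q) U (s & r)))=True F(F(p))=True F(p)=True p=True ((p & q) U (s & r))=False (p & q)=True q=True (s & r)=False s=False r=True

Answer: true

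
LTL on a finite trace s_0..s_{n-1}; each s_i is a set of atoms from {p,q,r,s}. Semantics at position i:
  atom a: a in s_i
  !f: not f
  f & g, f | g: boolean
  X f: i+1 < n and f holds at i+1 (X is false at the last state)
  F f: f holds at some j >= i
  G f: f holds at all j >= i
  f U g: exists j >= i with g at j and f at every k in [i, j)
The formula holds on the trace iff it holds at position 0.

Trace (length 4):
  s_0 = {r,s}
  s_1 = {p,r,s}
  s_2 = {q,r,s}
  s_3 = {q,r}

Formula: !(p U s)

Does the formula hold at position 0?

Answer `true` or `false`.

Answer: false

Derivation:
s_0={r,s}: !(p U s)=False (p U s)=True p=False s=True
s_1={p,r,s}: !(p U s)=False (p U s)=True p=True s=True
s_2={q,r,s}: !(p U s)=False (p U s)=True p=False s=True
s_3={q,r}: !(p U s)=True (p U s)=False p=False s=False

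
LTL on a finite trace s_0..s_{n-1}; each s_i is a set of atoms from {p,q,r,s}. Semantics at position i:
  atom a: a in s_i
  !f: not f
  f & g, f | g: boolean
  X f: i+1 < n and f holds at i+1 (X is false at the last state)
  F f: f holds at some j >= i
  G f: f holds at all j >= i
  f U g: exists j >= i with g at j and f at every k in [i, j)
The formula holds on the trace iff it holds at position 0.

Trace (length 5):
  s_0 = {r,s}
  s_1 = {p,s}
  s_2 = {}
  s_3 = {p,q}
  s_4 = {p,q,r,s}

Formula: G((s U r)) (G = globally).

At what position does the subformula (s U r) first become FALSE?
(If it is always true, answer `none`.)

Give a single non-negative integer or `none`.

Answer: 1

Derivation:
s_0={r,s}: (s U r)=True s=True r=True
s_1={p,s}: (s U r)=False s=True r=False
s_2={}: (s U r)=False s=False r=False
s_3={p,q}: (s U r)=False s=False r=False
s_4={p,q,r,s}: (s U r)=True s=True r=True
G((s U r)) holds globally = False
First violation at position 1.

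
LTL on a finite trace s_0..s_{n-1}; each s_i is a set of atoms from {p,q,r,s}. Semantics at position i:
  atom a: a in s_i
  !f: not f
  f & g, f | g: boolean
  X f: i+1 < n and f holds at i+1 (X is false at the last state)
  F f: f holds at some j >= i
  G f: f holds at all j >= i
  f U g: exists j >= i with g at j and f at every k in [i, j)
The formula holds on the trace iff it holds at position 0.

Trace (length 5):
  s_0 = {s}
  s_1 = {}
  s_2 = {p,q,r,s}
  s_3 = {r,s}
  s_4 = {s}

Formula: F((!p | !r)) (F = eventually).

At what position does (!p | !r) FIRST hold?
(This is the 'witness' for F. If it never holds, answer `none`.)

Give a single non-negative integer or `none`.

Answer: 0

Derivation:
s_0={s}: (!p | !r)=True !p=True p=False !r=True r=False
s_1={}: (!p | !r)=True !p=True p=False !r=True r=False
s_2={p,q,r,s}: (!p | !r)=False !p=False p=True !r=False r=True
s_3={r,s}: (!p | !r)=True !p=True p=False !r=False r=True
s_4={s}: (!p | !r)=True !p=True p=False !r=True r=False
F((!p | !r)) holds; first witness at position 0.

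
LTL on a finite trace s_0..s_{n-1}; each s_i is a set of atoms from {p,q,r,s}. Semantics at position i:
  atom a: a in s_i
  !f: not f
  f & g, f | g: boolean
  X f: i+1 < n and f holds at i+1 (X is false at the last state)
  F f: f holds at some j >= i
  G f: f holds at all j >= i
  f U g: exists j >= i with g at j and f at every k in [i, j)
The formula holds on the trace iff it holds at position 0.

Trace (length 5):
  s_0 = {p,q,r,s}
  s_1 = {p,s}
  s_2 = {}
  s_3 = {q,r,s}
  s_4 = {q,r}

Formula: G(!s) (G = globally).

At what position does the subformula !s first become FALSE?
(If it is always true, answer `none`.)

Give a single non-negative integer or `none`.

Answer: 0

Derivation:
s_0={p,q,r,s}: !s=False s=True
s_1={p,s}: !s=False s=True
s_2={}: !s=True s=False
s_3={q,r,s}: !s=False s=True
s_4={q,r}: !s=True s=False
G(!s) holds globally = False
First violation at position 0.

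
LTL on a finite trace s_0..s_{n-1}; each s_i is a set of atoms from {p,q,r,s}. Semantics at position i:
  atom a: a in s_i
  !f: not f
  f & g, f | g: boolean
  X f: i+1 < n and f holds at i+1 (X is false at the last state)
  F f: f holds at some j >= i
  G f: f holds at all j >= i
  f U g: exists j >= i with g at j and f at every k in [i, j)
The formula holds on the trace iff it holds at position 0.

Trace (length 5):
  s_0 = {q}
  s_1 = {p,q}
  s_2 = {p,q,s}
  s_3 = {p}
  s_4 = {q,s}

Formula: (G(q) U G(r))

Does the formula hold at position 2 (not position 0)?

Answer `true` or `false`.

s_0={q}: (G(q) U G(r))=False G(q)=False q=True G(r)=False r=False
s_1={p,q}: (G(q) U G(r))=False G(q)=False q=True G(r)=False r=False
s_2={p,q,s}: (G(q) U G(r))=False G(q)=False q=True G(r)=False r=False
s_3={p}: (G(q) U G(r))=False G(q)=False q=False G(r)=False r=False
s_4={q,s}: (G(q) U G(r))=False G(q)=True q=True G(r)=False r=False
Evaluating at position 2: result = False

Answer: false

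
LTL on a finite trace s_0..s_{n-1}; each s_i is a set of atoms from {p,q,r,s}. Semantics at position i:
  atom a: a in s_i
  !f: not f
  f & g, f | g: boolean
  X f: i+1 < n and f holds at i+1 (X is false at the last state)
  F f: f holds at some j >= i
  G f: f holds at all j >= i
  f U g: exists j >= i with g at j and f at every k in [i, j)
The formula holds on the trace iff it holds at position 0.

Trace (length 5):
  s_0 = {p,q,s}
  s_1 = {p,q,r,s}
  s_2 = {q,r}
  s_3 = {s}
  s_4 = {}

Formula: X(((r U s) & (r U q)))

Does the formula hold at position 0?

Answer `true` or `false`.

s_0={p,q,s}: X(((r U s) & (r U q)))=True ((r U s) & (r U q))=True (r U s)=True r=False s=True (r U q)=True q=True
s_1={p,q,r,s}: X(((r U s) & (r U q)))=True ((r U s) & (r U q))=True (r U s)=True r=True s=True (r U q)=True q=True
s_2={q,r}: X(((r U s) & (r U q)))=False ((r U s) & (r U q))=True (r U s)=True r=True s=False (r U q)=True q=True
s_3={s}: X(((r U s) & (r U q)))=False ((r U s) & (r U q))=False (r U s)=True r=False s=True (r U q)=False q=False
s_4={}: X(((r U s) & (r U q)))=False ((r U s) & (r U q))=False (r U s)=False r=False s=False (r U q)=False q=False

Answer: true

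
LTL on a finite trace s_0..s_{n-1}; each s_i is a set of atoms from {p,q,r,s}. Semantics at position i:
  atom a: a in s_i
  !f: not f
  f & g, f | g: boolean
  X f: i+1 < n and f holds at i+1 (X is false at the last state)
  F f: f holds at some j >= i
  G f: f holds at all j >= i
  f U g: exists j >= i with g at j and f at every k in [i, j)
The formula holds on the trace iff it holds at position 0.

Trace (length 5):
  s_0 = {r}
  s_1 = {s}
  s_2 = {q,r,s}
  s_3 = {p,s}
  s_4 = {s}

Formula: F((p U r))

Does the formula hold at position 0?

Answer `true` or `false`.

s_0={r}: F((p U r))=True (p U r)=True p=False r=True
s_1={s}: F((p U r))=True (p U r)=False p=False r=False
s_2={q,r,s}: F((p U r))=True (p U r)=True p=False r=True
s_3={p,s}: F((p U r))=False (p U r)=False p=True r=False
s_4={s}: F((p U r))=False (p U r)=False p=False r=False

Answer: true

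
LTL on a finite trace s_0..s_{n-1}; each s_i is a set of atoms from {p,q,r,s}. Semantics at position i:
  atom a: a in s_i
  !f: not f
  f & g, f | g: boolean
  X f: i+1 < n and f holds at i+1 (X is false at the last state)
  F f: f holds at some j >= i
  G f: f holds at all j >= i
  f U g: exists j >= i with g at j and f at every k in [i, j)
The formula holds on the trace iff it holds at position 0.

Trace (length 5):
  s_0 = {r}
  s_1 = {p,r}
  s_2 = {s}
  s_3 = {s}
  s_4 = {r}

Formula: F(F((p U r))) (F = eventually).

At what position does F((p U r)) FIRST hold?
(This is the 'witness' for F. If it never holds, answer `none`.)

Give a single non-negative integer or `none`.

Answer: 0

Derivation:
s_0={r}: F((p U r))=True (p U r)=True p=False r=True
s_1={p,r}: F((p U r))=True (p U r)=True p=True r=True
s_2={s}: F((p U r))=True (p U r)=False p=False r=False
s_3={s}: F((p U r))=True (p U r)=False p=False r=False
s_4={r}: F((p U r))=True (p U r)=True p=False r=True
F(F((p U r))) holds; first witness at position 0.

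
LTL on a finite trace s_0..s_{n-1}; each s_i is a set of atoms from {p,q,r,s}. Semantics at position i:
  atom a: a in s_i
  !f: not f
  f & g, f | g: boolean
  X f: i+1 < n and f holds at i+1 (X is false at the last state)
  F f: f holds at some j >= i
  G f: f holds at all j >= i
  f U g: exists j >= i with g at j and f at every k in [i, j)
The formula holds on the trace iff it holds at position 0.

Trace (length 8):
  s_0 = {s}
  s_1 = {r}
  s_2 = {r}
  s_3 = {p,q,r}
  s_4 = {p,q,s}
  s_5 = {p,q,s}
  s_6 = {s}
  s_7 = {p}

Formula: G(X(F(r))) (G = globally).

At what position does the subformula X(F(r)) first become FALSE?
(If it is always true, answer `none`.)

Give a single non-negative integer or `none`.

s_0={s}: X(F(r))=True F(r)=True r=False
s_1={r}: X(F(r))=True F(r)=True r=True
s_2={r}: X(F(r))=True F(r)=True r=True
s_3={p,q,r}: X(F(r))=False F(r)=True r=True
s_4={p,q,s}: X(F(r))=False F(r)=False r=False
s_5={p,q,s}: X(F(r))=False F(r)=False r=False
s_6={s}: X(F(r))=False F(r)=False r=False
s_7={p}: X(F(r))=False F(r)=False r=False
G(X(F(r))) holds globally = False
First violation at position 3.

Answer: 3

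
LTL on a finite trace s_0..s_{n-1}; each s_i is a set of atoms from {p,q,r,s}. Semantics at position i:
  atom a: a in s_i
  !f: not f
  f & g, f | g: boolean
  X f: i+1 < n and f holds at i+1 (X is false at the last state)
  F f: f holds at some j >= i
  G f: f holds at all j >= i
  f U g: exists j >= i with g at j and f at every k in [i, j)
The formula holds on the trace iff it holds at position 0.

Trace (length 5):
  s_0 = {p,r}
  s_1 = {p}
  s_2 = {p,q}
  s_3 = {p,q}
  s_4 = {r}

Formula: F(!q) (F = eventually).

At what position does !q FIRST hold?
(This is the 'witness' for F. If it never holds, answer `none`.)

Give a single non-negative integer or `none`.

s_0={p,r}: !q=True q=False
s_1={p}: !q=True q=False
s_2={p,q}: !q=False q=True
s_3={p,q}: !q=False q=True
s_4={r}: !q=True q=False
F(!q) holds; first witness at position 0.

Answer: 0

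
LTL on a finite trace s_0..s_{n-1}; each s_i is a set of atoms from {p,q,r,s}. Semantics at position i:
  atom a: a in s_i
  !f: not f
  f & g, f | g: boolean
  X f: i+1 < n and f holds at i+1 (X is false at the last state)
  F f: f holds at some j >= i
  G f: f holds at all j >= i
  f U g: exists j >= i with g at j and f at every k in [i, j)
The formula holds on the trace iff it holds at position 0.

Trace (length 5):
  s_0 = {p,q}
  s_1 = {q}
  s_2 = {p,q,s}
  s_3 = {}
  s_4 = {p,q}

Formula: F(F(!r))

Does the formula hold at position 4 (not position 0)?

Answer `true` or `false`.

Answer: true

Derivation:
s_0={p,q}: F(F(!r))=True F(!r)=True !r=True r=False
s_1={q}: F(F(!r))=True F(!r)=True !r=True r=False
s_2={p,q,s}: F(F(!r))=True F(!r)=True !r=True r=False
s_3={}: F(F(!r))=True F(!r)=True !r=True r=False
s_4={p,q}: F(F(!r))=True F(!r)=True !r=True r=False
Evaluating at position 4: result = True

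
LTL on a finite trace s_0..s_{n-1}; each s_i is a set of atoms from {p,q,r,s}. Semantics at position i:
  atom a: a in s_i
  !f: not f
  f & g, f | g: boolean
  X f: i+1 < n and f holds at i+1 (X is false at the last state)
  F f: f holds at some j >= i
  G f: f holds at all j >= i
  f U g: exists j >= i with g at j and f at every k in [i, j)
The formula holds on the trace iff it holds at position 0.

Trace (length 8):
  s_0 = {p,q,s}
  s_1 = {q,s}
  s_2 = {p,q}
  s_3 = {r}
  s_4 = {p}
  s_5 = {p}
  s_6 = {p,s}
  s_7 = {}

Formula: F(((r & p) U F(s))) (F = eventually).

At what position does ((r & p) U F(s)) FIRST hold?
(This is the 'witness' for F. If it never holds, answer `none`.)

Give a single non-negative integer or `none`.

Answer: 0

Derivation:
s_0={p,q,s}: ((r & p) U F(s))=True (r & p)=False r=False p=True F(s)=True s=True
s_1={q,s}: ((r & p) U F(s))=True (r & p)=False r=False p=False F(s)=True s=True
s_2={p,q}: ((r & p) U F(s))=True (r & p)=False r=False p=True F(s)=True s=False
s_3={r}: ((r & p) U F(s))=True (r & p)=False r=True p=False F(s)=True s=False
s_4={p}: ((r & p) U F(s))=True (r & p)=False r=False p=True F(s)=True s=False
s_5={p}: ((r & p) U F(s))=True (r & p)=False r=False p=True F(s)=True s=False
s_6={p,s}: ((r & p) U F(s))=True (r & p)=False r=False p=True F(s)=True s=True
s_7={}: ((r & p) U F(s))=False (r & p)=False r=False p=False F(s)=False s=False
F(((r & p) U F(s))) holds; first witness at position 0.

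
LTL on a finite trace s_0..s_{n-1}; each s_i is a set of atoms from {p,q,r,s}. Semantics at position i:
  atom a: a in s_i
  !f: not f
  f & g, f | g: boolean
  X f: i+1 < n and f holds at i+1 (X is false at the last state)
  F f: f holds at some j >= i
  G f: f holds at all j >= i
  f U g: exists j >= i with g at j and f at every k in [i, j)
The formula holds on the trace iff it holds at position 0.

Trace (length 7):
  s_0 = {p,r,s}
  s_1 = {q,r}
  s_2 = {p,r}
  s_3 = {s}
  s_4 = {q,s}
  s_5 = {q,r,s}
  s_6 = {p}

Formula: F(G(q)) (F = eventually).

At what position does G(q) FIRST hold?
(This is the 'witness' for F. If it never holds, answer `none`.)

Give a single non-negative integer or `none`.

Answer: none

Derivation:
s_0={p,r,s}: G(q)=False q=False
s_1={q,r}: G(q)=False q=True
s_2={p,r}: G(q)=False q=False
s_3={s}: G(q)=False q=False
s_4={q,s}: G(q)=False q=True
s_5={q,r,s}: G(q)=False q=True
s_6={p}: G(q)=False q=False
F(G(q)) does not hold (no witness exists).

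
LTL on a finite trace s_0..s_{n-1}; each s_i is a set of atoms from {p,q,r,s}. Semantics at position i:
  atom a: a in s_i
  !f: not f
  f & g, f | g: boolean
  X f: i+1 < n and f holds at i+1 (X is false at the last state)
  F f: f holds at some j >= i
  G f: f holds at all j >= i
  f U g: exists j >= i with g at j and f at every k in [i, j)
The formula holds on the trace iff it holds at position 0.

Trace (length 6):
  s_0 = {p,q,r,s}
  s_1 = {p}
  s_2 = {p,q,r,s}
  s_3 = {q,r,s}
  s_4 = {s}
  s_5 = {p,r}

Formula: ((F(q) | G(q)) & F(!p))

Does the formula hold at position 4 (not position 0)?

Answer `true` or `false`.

Answer: false

Derivation:
s_0={p,q,r,s}: ((F(q) | G(q)) & F(!p))=True (F(q) | G(q))=True F(q)=True q=True G(q)=False F(!p)=True !p=False p=True
s_1={p}: ((F(q) | G(q)) & F(!p))=True (F(q) | G(q))=True F(q)=True q=False G(q)=False F(!p)=True !p=False p=True
s_2={p,q,r,s}: ((F(q) | G(q)) & F(!p))=True (F(q) | G(q))=True F(q)=True q=True G(q)=False F(!p)=True !p=False p=True
s_3={q,r,s}: ((F(q) | G(q)) & F(!p))=True (F(q) | G(q))=True F(q)=True q=True G(q)=False F(!p)=True !p=True p=False
s_4={s}: ((F(q) | G(q)) & F(!p))=False (F(q) | G(q))=False F(q)=False q=False G(q)=False F(!p)=True !p=True p=False
s_5={p,r}: ((F(q) | G(q)) & F(!p))=False (F(q) | G(q))=False F(q)=False q=False G(q)=False F(!p)=False !p=False p=True
Evaluating at position 4: result = False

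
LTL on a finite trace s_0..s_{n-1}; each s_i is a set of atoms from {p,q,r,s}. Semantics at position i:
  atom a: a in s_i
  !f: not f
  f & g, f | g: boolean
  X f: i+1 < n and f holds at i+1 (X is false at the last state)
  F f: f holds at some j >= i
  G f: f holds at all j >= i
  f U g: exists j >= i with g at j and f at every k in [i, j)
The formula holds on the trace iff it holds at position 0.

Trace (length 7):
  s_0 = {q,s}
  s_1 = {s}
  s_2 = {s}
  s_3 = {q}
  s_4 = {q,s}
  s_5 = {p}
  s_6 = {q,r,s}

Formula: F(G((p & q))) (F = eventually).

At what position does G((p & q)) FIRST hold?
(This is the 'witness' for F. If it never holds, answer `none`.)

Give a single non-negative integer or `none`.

s_0={q,s}: G((p & q))=False (p & q)=False p=False q=True
s_1={s}: G((p & q))=False (p & q)=False p=False q=False
s_2={s}: G((p & q))=False (p & q)=False p=False q=False
s_3={q}: G((p & q))=False (p & q)=False p=False q=True
s_4={q,s}: G((p & q))=False (p & q)=False p=False q=True
s_5={p}: G((p & q))=False (p & q)=False p=True q=False
s_6={q,r,s}: G((p & q))=False (p & q)=False p=False q=True
F(G((p & q))) does not hold (no witness exists).

Answer: none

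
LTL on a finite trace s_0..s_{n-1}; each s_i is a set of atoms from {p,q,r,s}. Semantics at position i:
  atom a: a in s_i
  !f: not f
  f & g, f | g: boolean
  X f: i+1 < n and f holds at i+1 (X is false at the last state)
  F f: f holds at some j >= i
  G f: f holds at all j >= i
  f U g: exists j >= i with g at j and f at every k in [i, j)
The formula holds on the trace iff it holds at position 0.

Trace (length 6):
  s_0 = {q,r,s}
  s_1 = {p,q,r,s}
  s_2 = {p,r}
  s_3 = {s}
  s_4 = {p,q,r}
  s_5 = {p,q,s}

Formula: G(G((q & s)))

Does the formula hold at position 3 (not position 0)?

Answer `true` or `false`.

s_0={q,r,s}: G(G((q & s)))=False G((q & s))=False (q & s)=True q=True s=True
s_1={p,q,r,s}: G(G((q & s)))=False G((q & s))=False (q & s)=True q=True s=True
s_2={p,r}: G(G((q & s)))=False G((q & s))=False (q & s)=False q=False s=False
s_3={s}: G(G((q & s)))=False G((q & s))=False (q & s)=False q=False s=True
s_4={p,q,r}: G(G((q & s)))=False G((q & s))=False (q & s)=False q=True s=False
s_5={p,q,s}: G(G((q & s)))=True G((q & s))=True (q & s)=True q=True s=True
Evaluating at position 3: result = False

Answer: false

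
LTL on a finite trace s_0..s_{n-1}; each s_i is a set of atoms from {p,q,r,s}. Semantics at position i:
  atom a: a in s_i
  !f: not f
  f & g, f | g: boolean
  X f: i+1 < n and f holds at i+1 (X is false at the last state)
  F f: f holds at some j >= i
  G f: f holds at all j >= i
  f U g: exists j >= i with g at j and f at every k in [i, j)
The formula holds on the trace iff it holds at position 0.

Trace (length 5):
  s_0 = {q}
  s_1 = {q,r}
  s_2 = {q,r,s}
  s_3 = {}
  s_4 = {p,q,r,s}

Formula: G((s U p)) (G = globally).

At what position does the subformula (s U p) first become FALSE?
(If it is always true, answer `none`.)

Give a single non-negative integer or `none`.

s_0={q}: (s U p)=False s=False p=False
s_1={q,r}: (s U p)=False s=False p=False
s_2={q,r,s}: (s U p)=False s=True p=False
s_3={}: (s U p)=False s=False p=False
s_4={p,q,r,s}: (s U p)=True s=True p=True
G((s U p)) holds globally = False
First violation at position 0.

Answer: 0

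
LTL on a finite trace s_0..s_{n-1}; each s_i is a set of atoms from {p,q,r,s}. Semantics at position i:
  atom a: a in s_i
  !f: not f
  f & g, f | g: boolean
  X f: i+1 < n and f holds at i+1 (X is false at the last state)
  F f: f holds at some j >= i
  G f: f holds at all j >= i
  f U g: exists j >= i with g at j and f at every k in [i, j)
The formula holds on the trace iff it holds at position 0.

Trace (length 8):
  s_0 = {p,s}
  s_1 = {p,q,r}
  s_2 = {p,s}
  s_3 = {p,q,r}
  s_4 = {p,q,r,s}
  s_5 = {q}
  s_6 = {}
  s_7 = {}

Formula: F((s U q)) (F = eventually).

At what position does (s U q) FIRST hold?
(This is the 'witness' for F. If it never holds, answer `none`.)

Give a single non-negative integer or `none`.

Answer: 0

Derivation:
s_0={p,s}: (s U q)=True s=True q=False
s_1={p,q,r}: (s U q)=True s=False q=True
s_2={p,s}: (s U q)=True s=True q=False
s_3={p,q,r}: (s U q)=True s=False q=True
s_4={p,q,r,s}: (s U q)=True s=True q=True
s_5={q}: (s U q)=True s=False q=True
s_6={}: (s U q)=False s=False q=False
s_7={}: (s U q)=False s=False q=False
F((s U q)) holds; first witness at position 0.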